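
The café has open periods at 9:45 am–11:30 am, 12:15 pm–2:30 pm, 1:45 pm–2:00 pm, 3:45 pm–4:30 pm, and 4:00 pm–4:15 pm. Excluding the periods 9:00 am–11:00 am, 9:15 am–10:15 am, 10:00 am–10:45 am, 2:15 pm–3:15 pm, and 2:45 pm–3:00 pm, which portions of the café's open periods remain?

A, merged: 9:45 am–11:30 am, 12:15 pm–2:30 pm, 3:45 pm–4:30 pm.
B, merged: 9:00 am–11:00 am, 2:15 pm–3:15 pm.
9:45 am–11:30 am \ B = 11:00 am–11:30 am.
12:15 pm–2:30 pm \ B = 12:15 pm–2:15 pm.
3:45 pm–4:30 pm: nothing removed.

11:00 am–11:30 am, 12:15 pm–2:15 pm, 3:45 pm–4:30 pm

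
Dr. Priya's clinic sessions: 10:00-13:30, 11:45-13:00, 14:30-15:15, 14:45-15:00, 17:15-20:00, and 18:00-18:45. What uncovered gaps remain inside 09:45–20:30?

After merging, the occupied span is 10:00–13:30, 14:30–15:15, 17:15–20:00.
Gaps within 09:45–20:30: 09:45–10:00, 13:30–14:30, 15:15–17:15, 20:00–20:30.

09:45–10:00, 13:30–14:30, 15:15–17:15, 20:00–20:30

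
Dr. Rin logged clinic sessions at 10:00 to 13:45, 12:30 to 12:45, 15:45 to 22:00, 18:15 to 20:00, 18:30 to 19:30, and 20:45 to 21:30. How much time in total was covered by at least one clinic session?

10 h

Merged: 10:00-13:45, 15:45-22:00.
Lengths: 3 h 45 min + 6 h 15 min = 10 h.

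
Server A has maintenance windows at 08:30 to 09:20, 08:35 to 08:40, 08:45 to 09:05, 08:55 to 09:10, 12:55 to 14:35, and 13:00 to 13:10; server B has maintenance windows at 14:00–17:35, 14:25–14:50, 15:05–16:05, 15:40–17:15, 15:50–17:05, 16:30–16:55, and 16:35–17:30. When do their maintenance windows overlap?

Merge the first list: 08:30–09:20, 12:55–14:35.
Merge the second list: 14:00–17:35.
08:30–09:20 falls entirely outside B.
12:55–14:35 overlaps B on 14:00–14:35.

14:00–14:35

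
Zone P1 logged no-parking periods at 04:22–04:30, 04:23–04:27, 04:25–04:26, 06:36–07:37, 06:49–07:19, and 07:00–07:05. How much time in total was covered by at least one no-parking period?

Merged: 04:22-04:30, 06:36-07:37.
Lengths: 8 min + 1 h 1 min = 1 h 9 min.

1 h 9 min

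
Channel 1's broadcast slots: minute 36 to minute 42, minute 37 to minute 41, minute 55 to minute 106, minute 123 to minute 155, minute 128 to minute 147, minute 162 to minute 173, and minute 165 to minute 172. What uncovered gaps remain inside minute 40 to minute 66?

Covered (merged): minute 36 to minute 42, minute 55 to minute 106, minute 123 to minute 155, minute 162 to minute 173.
Complement within minute 40 to minute 66: minute 42 to minute 55.

minute 42 to minute 55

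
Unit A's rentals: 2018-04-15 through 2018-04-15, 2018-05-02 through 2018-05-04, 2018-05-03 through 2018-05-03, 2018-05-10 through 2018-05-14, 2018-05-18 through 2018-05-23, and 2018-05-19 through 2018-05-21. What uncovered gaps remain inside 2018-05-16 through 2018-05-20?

2018-05-16 through 2018-05-17

After merging, the occupied span is 2018-04-15 through 2018-04-15, 2018-05-02 through 2018-05-04, 2018-05-10 through 2018-05-14, 2018-05-18 through 2018-05-23.
Gaps within 2018-05-16 through 2018-05-20: 2018-05-16 through 2018-05-17.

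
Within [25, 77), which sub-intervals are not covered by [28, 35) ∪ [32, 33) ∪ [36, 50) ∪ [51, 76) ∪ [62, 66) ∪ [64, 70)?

Covered (merged): [28, 35), [36, 50), [51, 76).
Gaps within [25, 77): [25, 28), [35, 36), [50, 51), [76, 77).

[25, 28) ∪ [35, 36) ∪ [50, 51) ∪ [76, 77)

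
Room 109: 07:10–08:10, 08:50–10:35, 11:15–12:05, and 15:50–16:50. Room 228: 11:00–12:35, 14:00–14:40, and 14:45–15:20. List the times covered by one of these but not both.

07:10-08:10, 08:50-10:35, 11:00-11:15, 12:05-12:35, 14:00-14:40, 14:45-15:20, 15:50-16:50

A but not B: 07:10-08:10, 08:50-10:35, 15:50-16:50.
B but not A: 11:00-11:15, 12:05-12:35, 14:00-14:40, 14:45-15:20.
Combining gives A △ B.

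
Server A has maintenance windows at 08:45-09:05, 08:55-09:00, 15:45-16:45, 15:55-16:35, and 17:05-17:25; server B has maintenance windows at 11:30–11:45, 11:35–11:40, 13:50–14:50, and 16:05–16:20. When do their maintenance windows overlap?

First set merges to 08:45–09:05, 15:45–16:45, 17:05–17:25.
Second set merges to 11:30–11:45, 13:50–14:50, 16:05–16:20.
08:45–09:05: no overlap with the second set.
15:45–16:45 meets the second set on 16:05–16:20.
17:05–17:25: no overlap with the second set.

16:05–16:20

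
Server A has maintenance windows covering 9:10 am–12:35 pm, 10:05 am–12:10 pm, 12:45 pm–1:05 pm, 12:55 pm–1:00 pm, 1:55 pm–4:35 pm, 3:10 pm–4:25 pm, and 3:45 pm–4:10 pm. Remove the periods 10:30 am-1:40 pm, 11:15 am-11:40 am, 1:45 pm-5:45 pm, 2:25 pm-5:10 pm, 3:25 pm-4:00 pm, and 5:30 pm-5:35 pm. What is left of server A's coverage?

A, merged: 9:10 am-12:35 pm, 12:45 pm-1:05 pm, 1:55 pm-4:35 pm.
B, merged: 10:30 am-1:40 pm, 1:45 pm-5:45 pm.
9:10 am-12:35 pm \ B = 9:10 am-10:30 am.
12:45 pm-1:05 pm: entirely removed.
1:55 pm-4:35 pm: entirely removed.

9:10 am-10:30 am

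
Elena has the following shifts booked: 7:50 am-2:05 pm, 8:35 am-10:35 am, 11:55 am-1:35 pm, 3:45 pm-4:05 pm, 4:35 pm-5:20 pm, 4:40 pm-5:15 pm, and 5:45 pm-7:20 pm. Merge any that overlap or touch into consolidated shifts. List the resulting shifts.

8:35 am–10:35 am overlaps/touches 7:50 am–2:05 pm → extend to 7:50 am–2:05 pm.
11:55 am–1:35 pm overlaps/touches 7:50 am–2:05 pm → extend to 7:50 am–2:05 pm.
3:45 pm–4:05 pm is disjoint → start new block.
4:35 pm–5:20 pm is disjoint → start new block.
4:40 pm–5:15 pm overlaps/touches 4:35 pm–5:20 pm → extend to 4:35 pm–5:20 pm.
5:45 pm–7:20 pm is disjoint → start new block.

7:50 am–2:05 pm, 3:45 pm–4:05 pm, 4:35 pm–5:20 pm, 5:45 pm–7:20 pm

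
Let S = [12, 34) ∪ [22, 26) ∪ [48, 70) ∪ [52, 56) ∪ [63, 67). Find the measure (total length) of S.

Merged: [12, 34), [48, 70).
Lengths: 22 + 22 = 44.

44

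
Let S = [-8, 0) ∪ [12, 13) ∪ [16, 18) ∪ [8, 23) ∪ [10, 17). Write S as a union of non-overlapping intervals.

[-8, 0) ∪ [8, 23)

Sort by start: [-8, 0), [8, 23), [10, 17), [12, 13), [16, 18).
[8, 23) is disjoint → start new block.
[10, 17) overlaps/touches [8, 23) → extend to [8, 23).
[12, 13) overlaps/touches [8, 23) → extend to [8, 23).
[16, 18) overlaps/touches [8, 23) → extend to [8, 23).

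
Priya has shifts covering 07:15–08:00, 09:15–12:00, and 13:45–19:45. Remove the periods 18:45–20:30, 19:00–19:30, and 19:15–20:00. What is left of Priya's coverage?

Merge the second list: 18:45–20:30.
07:15–08:00: no B overlap → unchanged.
09:15–12:00: no B overlap → unchanged.
13:45–19:45 minus B → 13:45–18:45.

07:15–08:00, 09:15–12:00, 13:45–18:45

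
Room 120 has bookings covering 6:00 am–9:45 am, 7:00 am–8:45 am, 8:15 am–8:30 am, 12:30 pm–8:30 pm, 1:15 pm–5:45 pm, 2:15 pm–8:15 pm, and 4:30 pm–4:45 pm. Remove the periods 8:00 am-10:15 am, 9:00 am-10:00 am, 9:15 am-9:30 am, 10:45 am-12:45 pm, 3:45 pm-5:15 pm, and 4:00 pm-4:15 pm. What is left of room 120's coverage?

A, merged: 6:00 am–9:45 am, 12:30 pm–8:30 pm.
B, merged: 8:00 am–10:15 am, 10:45 am–12:45 pm, 3:45 pm–5:15 pm.
6:00 am–9:45 am \ B = 6:00 am–8:00 am.
12:30 pm–8:30 pm \ B = 12:45 pm–3:45 pm, 5:15 pm–8:30 pm.

6:00 am–8:00 am, 12:45 pm–3:45 pm, 5:15 pm–8:30 pm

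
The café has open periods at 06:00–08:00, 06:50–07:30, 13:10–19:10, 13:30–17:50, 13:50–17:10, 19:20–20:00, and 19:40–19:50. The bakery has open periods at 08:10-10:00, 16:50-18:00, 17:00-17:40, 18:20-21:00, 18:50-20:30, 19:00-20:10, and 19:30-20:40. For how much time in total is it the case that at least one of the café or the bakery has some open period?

A, merged: 06:00-08:00, 13:10-19:10, 19:20-20:00.
B, merged: 08:10-10:00, 16:50-18:00, 18:20-21:00.
A ∪ B = 06:00-08:00, 08:10-10:00, 13:10-21:00.
Total: 2 h + 1 h 50 min + 7 h 50 min = 11 h 40 min.

11 h 40 min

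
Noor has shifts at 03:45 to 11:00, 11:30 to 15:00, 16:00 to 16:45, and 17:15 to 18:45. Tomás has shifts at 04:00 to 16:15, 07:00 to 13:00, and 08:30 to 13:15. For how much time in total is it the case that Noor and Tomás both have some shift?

10 h 45 min

B, merged: 04:00–16:15.
A ∩ B = 04:00–11:00, 11:30–15:00, 16:00–16:15.
Total: 7 h + 3 h 30 min + 15 min = 10 h 45 min.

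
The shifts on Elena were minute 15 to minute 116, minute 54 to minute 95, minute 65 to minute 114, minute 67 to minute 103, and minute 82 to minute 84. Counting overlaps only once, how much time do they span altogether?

101 minutes

Merged: minute 15 to minute 116.
Length: 101 minutes.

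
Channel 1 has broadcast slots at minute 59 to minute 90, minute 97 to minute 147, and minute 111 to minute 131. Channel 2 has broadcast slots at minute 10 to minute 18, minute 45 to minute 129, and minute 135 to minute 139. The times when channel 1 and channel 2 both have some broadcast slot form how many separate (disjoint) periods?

3

Merge the first list: minute 59 to minute 90, minute 97 to minute 147.
A ∩ B = minute 59 to minute 90, minute 97 to minute 129, minute 135 to minute 139.
That is 3 disjoint pieces.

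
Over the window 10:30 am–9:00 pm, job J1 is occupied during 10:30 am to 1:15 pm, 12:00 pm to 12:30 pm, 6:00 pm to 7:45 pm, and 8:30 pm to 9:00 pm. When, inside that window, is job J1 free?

1:15 pm–6:00 pm, 7:45 pm–8:30 pm

Covered (merged): 10:30 am–1:15 pm, 6:00 pm–7:45 pm, 8:30 pm–9:00 pm.
Gaps within 10:30 am–9:00 pm: 1:15 pm–6:00 pm, 7:45 pm–8:30 pm.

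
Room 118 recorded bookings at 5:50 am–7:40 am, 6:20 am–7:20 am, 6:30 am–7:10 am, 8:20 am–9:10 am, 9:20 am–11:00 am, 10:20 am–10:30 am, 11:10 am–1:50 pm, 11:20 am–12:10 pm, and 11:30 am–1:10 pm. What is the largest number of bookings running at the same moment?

Walk the sorted start/end points keeping a running depth.
The depth first hits 3 at 6:30 am.

3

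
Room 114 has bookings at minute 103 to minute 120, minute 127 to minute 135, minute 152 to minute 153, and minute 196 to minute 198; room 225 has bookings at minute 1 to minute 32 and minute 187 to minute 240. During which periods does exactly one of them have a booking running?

Only in the first: minute 103 to minute 120, minute 127 to minute 135, minute 152 to minute 153.
Only in the second: minute 1 to minute 32, minute 187 to minute 196, minute 198 to minute 240.
Together these are the periods covered by exactly one.

minute 1 to minute 32, minute 103 to minute 120, minute 127 to minute 135, minute 152 to minute 153, minute 187 to minute 196, minute 198 to minute 240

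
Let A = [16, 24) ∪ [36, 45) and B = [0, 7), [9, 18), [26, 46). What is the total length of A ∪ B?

A ∪ B = [0, 7), [9, 24), [26, 46).
Total: 7 + 15 + 20 = 42.

42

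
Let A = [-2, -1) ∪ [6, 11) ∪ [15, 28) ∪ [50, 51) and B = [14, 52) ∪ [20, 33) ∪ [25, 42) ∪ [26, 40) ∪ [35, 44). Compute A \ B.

[-2, -1) ∪ [6, 11)

B, merged: [14, 52).
[-2, -1): nothing removed.
[6, 11): nothing removed.
[15, 28): entirely removed.
[50, 51): entirely removed.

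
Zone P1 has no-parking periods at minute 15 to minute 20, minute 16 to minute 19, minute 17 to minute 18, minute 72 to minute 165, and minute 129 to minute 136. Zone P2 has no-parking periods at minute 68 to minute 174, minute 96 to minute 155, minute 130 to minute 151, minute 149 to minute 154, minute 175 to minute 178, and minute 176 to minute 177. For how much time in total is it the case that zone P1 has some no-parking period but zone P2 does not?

5 minutes

First set merges to minute 15 to minute 20, minute 72 to minute 165.
Second set merges to minute 68 to minute 174, minute 175 to minute 178.
A \ B = minute 15 to minute 20.
Total: 5 minutes.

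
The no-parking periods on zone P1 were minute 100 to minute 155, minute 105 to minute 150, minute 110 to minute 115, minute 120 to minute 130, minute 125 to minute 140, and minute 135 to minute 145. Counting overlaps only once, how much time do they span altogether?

Merged: minute 100 to minute 155.
Length: 55 minutes.

55 minutes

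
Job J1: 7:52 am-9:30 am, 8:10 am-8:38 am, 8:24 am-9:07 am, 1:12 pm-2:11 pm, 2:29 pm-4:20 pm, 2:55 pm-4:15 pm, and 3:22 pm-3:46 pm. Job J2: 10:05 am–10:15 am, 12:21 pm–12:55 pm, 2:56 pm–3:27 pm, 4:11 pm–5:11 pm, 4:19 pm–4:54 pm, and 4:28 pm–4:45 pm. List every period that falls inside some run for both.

2:56 pm-3:27 pm, 4:11 pm-4:20 pm

A, merged: 7:52 am-9:30 am, 1:12 pm-2:11 pm, 2:29 pm-4:20 pm.
B, merged: 10:05 am-10:15 am, 12:21 pm-12:55 pm, 2:56 pm-3:27 pm, 4:11 pm-5:11 pm.
7:52 am-9:30 am: no overlap with the second set.
1:12 pm-2:11 pm: no overlap with the second set.
2:29 pm-4:20 pm meets the second set on 2:56 pm-3:27 pm, 4:11 pm-4:20 pm.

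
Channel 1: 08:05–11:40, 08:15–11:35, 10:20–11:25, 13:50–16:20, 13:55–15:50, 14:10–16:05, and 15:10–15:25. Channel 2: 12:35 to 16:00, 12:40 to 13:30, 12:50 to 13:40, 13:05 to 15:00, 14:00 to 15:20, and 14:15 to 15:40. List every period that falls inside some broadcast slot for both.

First set merges to 08:05–11:40, 13:50–16:20.
Second set merges to 12:35–16:00.
08:05–11:40 falls entirely outside B.
13:50–16:20 overlaps B on 13:50–16:00.

13:50–16:00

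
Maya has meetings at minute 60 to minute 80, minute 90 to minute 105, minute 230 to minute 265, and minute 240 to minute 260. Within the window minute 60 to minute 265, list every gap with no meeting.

minute 80 to minute 90, minute 105 to minute 230

After merging, the occupied span is minute 60 to minute 80, minute 90 to minute 105, minute 230 to minute 265.
Uncovered inside minute 60 to minute 265: minute 80 to minute 90, minute 105 to minute 230.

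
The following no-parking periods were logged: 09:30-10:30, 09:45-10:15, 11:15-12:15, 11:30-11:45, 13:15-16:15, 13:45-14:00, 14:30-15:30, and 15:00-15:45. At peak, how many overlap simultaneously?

Walk the sorted start/end points keeping a running depth.
The depth first hits 3 at 15:00.

3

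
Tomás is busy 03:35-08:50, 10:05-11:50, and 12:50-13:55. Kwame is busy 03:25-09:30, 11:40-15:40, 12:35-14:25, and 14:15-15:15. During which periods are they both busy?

03:35–08:50, 11:40–11:50, 12:50–13:55

B, merged: 03:25–09:30, 11:40–15:40.
03:35–08:50 ∩ B → 03:35–08:50.
10:05–11:50 ∩ B → 11:40–11:50.
12:50–13:55 ∩ B → 12:50–13:55.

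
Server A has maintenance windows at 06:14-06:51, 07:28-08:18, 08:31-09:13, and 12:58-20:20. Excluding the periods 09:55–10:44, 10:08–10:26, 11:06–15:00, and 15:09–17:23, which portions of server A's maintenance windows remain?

B, merged: 09:55-10:44, 11:06-15:00, 15:09-17:23.
06:14-06:51: no B overlap → unchanged.
07:28-08:18: no B overlap → unchanged.
08:31-09:13: no B overlap → unchanged.
12:58-20:20 minus B → 15:00-15:09, 17:23-20:20.

06:14-06:51, 07:28-08:18, 08:31-09:13, 15:00-15:09, 17:23-20:20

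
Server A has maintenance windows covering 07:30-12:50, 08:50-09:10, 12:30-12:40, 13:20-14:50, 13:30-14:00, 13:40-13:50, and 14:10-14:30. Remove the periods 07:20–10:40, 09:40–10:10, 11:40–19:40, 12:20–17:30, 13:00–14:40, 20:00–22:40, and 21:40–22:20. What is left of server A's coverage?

First set merges to 07:30-12:50, 13:20-14:50.
Second set merges to 07:20-10:40, 11:40-19:40, 20:00-22:40.
07:30-12:50 minus B → 10:40-11:40.
13:20-14:50: fully covered by B → removed.

10:40-11:40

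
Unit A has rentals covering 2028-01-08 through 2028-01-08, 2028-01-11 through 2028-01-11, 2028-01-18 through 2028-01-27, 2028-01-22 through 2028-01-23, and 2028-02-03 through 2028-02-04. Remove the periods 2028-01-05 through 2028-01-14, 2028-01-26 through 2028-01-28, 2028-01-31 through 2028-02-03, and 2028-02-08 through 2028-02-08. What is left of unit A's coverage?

Merge the first list: 2028-01-08 through 2028-01-08, 2028-01-11 through 2028-01-11, 2028-01-18 through 2028-01-27, 2028-02-03 through 2028-02-04.
2028-01-08 through 2028-01-08: entirely removed.
2028-01-11 through 2028-01-11: entirely removed.
2028-01-18 through 2028-01-27 \ B = 2028-01-18 through 2028-01-25.
2028-02-03 through 2028-02-04 \ B = 2028-02-04 through 2028-02-04.

2028-01-18 through 2028-01-25, 2028-02-04 through 2028-02-04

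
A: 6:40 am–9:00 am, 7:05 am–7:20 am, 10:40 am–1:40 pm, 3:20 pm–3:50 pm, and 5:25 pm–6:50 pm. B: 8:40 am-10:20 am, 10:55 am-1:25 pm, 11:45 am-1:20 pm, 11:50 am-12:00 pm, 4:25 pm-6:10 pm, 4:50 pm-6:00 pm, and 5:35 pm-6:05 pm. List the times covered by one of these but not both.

A, merged: 6:40 am-9:00 am, 10:40 am-1:40 pm, 3:20 pm-3:50 pm, 5:25 pm-6:50 pm.
B, merged: 8:40 am-10:20 am, 10:55 am-1:25 pm, 4:25 pm-6:10 pm.
A \ B = 6:40 am-8:40 am, 10:40 am-10:55 am, 1:25 pm-1:40 pm, 3:20 pm-3:50 pm, 6:10 pm-6:50 pm.
B \ A = 9:00 am-10:20 am, 4:25 pm-5:25 pm.
Union of the two gives the symmetric difference.

6:40 am-8:40 am, 9:00 am-10:20 am, 10:40 am-10:55 am, 1:25 pm-1:40 pm, 3:20 pm-3:50 pm, 4:25 pm-5:25 pm, 6:10 pm-6:50 pm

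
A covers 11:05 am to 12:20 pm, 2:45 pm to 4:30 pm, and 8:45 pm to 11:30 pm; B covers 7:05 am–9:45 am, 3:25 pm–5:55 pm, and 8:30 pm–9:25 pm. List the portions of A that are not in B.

11:05 am–12:20 pm is untouched.
2:45 pm–4:30 pm with B removed leaves 2:45 pm–3:25 pm.
8:45 pm–11:30 pm with B removed leaves 9:25 pm–11:30 pm.

11:05 am–12:20 pm, 2:45 pm–3:25 pm, 9:25 pm–11:30 pm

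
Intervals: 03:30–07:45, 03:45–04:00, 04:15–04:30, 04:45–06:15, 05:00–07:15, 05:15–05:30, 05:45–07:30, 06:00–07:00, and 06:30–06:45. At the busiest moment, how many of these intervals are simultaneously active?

5

At 06:00, 5 of the intervals are simultaneously active.
No point has more.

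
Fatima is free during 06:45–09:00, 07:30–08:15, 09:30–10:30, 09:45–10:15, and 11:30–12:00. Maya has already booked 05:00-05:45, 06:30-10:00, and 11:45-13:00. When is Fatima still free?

10:00–10:30, 11:30–11:45

Merge the first list: 06:45–09:00, 09:30–10:30, 11:30–12:00.
06:45–09:00: fully covered by B → removed.
09:30–10:30 minus B → 10:00–10:30.
11:30–12:00 minus B → 11:30–11:45.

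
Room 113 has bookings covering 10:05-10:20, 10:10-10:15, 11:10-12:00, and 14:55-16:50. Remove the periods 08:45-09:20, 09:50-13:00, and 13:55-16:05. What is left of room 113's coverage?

First set merges to 10:05–10:20, 11:10–12:00, 14:55–16:50.
10:05–10:20: fully covered by B → removed.
11:10–12:00: fully covered by B → removed.
14:55–16:50 minus B → 16:05–16:50.

16:05–16:50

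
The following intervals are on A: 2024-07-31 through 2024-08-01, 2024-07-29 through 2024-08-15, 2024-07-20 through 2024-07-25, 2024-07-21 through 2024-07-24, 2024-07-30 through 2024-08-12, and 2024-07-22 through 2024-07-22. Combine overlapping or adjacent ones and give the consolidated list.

2024-07-20 through 2024-07-25, 2024-07-29 through 2024-08-15

Sort by start: 2024-07-20 through 2024-07-25, 2024-07-21 through 2024-07-24, 2024-07-22 through 2024-07-22, 2024-07-29 through 2024-08-15, 2024-07-30 through 2024-08-12, 2024-07-31 through 2024-08-01.
2024-07-21 through 2024-07-24 overlaps/touches 2024-07-20 through 2024-07-25 → extend to 2024-07-20 through 2024-07-25.
2024-07-22 through 2024-07-22 overlaps/touches 2024-07-20 through 2024-07-25 → extend to 2024-07-20 through 2024-07-25.
2024-07-29 through 2024-08-15 is disjoint → start new block.
2024-07-30 through 2024-08-12 overlaps/touches 2024-07-29 through 2024-08-15 → extend to 2024-07-29 through 2024-08-15.
2024-07-31 through 2024-08-01 overlaps/touches 2024-07-29 through 2024-08-15 → extend to 2024-07-29 through 2024-08-15.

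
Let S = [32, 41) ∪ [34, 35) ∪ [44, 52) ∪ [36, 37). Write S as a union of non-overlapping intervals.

[32, 41) ∪ [44, 52)

Sort by start: [32, 41), [34, 35), [36, 37), [44, 52).
[34, 35) overlaps/touches [32, 41) → extend to [32, 41).
[36, 37) overlaps/touches [32, 41) → extend to [32, 41).
[44, 52) is disjoint → start new block.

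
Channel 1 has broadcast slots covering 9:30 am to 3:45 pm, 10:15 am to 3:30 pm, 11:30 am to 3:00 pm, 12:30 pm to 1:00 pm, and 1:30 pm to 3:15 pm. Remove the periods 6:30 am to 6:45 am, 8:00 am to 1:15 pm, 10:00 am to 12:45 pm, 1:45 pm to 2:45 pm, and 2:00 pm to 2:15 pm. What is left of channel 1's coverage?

Merge the first list: 9:30 am–3:45 pm.
Merge the second list: 6:30 am–6:45 am, 8:00 am–1:15 pm, 1:45 pm–2:45 pm.
9:30 am–3:45 pm \ B = 1:15 pm–1:45 pm, 2:45 pm–3:45 pm.

1:15 pm–1:45 pm, 2:45 pm–3:45 pm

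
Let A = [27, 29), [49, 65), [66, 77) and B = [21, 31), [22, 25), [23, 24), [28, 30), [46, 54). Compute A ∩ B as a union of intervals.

Second set merges to [21, 31), [46, 54).
[27, 29) meets the second set on [27, 29).
[49, 65) meets the second set on [49, 54).
[66, 77): no overlap with the second set.

[27, 29) ∪ [49, 54)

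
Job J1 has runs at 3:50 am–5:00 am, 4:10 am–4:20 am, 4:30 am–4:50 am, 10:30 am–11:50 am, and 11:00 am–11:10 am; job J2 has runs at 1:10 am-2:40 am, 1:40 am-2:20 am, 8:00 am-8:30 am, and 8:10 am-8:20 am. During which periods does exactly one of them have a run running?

A, merged: 3:50 am–5:00 am, 10:30 am–11:50 am.
B, merged: 1:10 am–2:40 am, 8:00 am–8:30 am.
A \ B = 3:50 am–5:00 am, 10:30 am–11:50 am.
B \ A = 1:10 am–2:40 am, 8:00 am–8:30 am.
Union of the two gives the symmetric difference.

1:10 am–2:40 am, 3:50 am–5:00 am, 8:00 am–8:30 am, 10:30 am–11:50 am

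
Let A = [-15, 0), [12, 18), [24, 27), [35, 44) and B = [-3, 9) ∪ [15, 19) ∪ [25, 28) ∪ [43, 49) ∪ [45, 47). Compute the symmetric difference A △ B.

[-15, -3) ∪ [0, 9) ∪ [12, 15) ∪ [18, 19) ∪ [24, 25) ∪ [27, 28) ∪ [35, 43) ∪ [44, 49)

B, merged: [-3, 9), [15, 19), [25, 28), [43, 49).
A \ B = [-15, -3), [12, 15), [24, 25), [35, 43).
B \ A = [0, 9), [18, 19), [27, 28), [44, 49).
Union of the two gives the symmetric difference.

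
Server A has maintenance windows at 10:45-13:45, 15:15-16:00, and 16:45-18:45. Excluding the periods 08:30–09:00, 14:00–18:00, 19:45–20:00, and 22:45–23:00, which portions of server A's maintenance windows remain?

10:45–13:45, 18:00–18:45

10:45–13:45: nothing removed.
15:15–16:00: entirely removed.
16:45–18:45 \ B = 18:00–18:45.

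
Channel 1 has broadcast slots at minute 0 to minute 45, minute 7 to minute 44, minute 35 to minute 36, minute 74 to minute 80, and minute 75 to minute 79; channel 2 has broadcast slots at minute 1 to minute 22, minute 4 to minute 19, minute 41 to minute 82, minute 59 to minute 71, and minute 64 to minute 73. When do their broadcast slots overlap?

First set merges to minute 0 to minute 45, minute 74 to minute 80.
Second set merges to minute 1 to minute 22, minute 41 to minute 82.
minute 0 to minute 45 overlaps B on minute 1 to minute 22, minute 41 to minute 45.
minute 74 to minute 80 overlaps B on minute 74 to minute 80.

minute 1 to minute 22, minute 41 to minute 45, minute 74 to minute 80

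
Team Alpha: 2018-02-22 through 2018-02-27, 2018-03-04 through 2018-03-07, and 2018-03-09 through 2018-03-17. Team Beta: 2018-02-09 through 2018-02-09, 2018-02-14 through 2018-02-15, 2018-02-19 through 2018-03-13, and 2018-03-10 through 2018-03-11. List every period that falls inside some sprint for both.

Second set merges to 2018-02-09 through 2018-02-09, 2018-02-14 through 2018-02-15, 2018-02-19 through 2018-03-13.
2018-02-22 through 2018-02-27 overlaps B on 2018-02-22 through 2018-02-27.
2018-03-04 through 2018-03-07 overlaps B on 2018-03-04 through 2018-03-07.
2018-03-09 through 2018-03-17 overlaps B on 2018-03-09 through 2018-03-13.

2018-02-22 through 2018-02-27, 2018-03-04 through 2018-03-07, 2018-03-09 through 2018-03-13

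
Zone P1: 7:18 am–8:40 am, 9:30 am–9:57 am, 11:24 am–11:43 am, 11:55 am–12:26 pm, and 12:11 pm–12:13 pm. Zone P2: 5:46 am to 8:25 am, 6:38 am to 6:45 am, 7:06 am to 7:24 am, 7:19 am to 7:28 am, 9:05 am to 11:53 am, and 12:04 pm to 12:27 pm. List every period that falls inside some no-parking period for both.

7:18 am–8:25 am, 9:30 am–9:57 am, 11:24 am–11:43 am, 12:04 pm–12:26 pm

First set merges to 7:18 am–8:40 am, 9:30 am–9:57 am, 11:24 am–11:43 am, 11:55 am–12:26 pm.
Second set merges to 5:46 am–8:25 am, 9:05 am–11:53 am, 12:04 pm–12:27 pm.
7:18 am–8:40 am ∩ B → 7:18 am–8:25 am.
9:30 am–9:57 am ∩ B → 9:30 am–9:57 am.
11:24 am–11:43 am ∩ B → 11:24 am–11:43 am.
11:55 am–12:26 pm ∩ B → 12:04 pm–12:26 pm.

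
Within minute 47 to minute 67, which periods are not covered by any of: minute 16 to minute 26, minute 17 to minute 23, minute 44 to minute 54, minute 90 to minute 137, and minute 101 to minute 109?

After merging, the occupied span is minute 16 to minute 26, minute 44 to minute 54, minute 90 to minute 137.
Uncovered inside minute 47 to minute 67: minute 54 to minute 67.

minute 54 to minute 67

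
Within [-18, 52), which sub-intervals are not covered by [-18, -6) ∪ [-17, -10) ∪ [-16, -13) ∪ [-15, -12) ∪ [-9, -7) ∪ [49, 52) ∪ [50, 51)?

[-6, 49)

Covered (merged): [-18, -6), [49, 52).
Uncovered inside [-18, 52): [-6, 49).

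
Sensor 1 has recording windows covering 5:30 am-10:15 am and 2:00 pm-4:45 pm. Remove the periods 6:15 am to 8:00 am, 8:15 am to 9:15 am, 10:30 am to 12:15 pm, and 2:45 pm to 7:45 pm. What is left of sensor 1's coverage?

5:30 am–10:15 am with B removed leaves 5:30 am–6:15 am, 8:00 am–8:15 am, 9:15 am–10:15 am.
2:00 pm–4:45 pm with B removed leaves 2:00 pm–2:45 pm.

5:30 am–6:15 am, 8:00 am–8:15 am, 9:15 am–10:15 am, 2:00 pm–2:45 pm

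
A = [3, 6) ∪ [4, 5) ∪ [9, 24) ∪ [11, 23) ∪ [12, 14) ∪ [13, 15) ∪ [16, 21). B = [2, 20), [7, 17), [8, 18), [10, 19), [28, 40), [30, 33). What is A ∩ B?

[3, 6) ∪ [9, 20)

Merge the first list: [3, 6), [9, 24).
Merge the second list: [2, 20), [28, 40).
[3, 6) ∩ B → [3, 6).
[9, 24) ∩ B → [9, 20).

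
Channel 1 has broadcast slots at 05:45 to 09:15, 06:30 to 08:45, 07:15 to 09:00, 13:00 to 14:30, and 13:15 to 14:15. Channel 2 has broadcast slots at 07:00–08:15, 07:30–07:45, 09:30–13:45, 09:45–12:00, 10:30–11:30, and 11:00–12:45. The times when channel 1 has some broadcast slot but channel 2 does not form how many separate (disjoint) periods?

3

Merge the first list: 05:45–09:15, 13:00–14:30.
Merge the second list: 07:00–08:15, 09:30–13:45.
A \ B = 05:45–07:00, 08:15–09:15, 13:45–14:30.
That is 3 disjoint pieces.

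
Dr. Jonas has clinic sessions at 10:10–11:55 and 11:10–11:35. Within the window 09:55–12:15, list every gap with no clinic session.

The merged coverage is 10:10–11:55.
Uncovered inside 09:55–12:15: 09:55–10:10, 11:55–12:15.

09:55–10:10, 11:55–12:15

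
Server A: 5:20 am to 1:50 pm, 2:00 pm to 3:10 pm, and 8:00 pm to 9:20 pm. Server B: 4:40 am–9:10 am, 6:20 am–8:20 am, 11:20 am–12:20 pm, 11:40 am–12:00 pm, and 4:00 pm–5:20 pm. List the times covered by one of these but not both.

Merge the second list: 4:40 am–9:10 am, 11:20 am–12:20 pm, 4:00 pm–5:20 pm.
A but not B: 9:10 am–11:20 am, 12:20 pm–1:50 pm, 2:00 pm–3:10 pm, 8:00 pm–9:20 pm.
B but not A: 4:40 am–5:20 am, 4:00 pm–5:20 pm.
Combining gives A △ B.

4:40 am–5:20 am, 9:10 am–11:20 am, 12:20 pm–1:50 pm, 2:00 pm–3:10 pm, 4:00 pm–5:20 pm, 8:00 pm–9:20 pm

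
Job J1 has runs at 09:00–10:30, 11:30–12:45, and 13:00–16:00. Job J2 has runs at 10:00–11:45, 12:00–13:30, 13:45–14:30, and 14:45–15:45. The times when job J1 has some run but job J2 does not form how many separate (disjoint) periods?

5

A \ B = 09:00–10:00, 11:45–12:00, 13:30–13:45, 14:30–14:45, 15:45–16:00.
That is 5 disjoint pieces.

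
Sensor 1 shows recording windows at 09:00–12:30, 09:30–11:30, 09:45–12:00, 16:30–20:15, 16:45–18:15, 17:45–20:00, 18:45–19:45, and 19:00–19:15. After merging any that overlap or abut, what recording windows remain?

09:00-12:30, 16:30-20:15

09:30-11:30 overlaps/touches 09:00-12:30 → extend to 09:00-12:30.
09:45-12:00 overlaps/touches 09:00-12:30 → extend to 09:00-12:30.
16:30-20:15 is disjoint → start new block.
16:45-18:15 overlaps/touches 16:30-20:15 → extend to 16:30-20:15.
17:45-20:00 overlaps/touches 16:30-20:15 → extend to 16:30-20:15.
18:45-19:45 overlaps/touches 16:30-20:15 → extend to 16:30-20:15.
19:00-19:15 overlaps/touches 16:30-20:15 → extend to 16:30-20:15.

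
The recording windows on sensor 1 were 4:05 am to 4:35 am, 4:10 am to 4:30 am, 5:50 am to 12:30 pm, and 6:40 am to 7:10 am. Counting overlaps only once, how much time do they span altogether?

7 h 10 min

Merged: 4:05 am-4:35 am, 5:50 am-12:30 pm.
Lengths: 30 min + 6 h 40 min = 7 h 10 min.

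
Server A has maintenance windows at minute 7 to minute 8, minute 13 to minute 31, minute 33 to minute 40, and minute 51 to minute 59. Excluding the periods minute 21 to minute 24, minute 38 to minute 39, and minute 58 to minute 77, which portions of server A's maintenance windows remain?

minute 7 to minute 8: nothing removed.
minute 13 to minute 31 \ B = minute 13 to minute 21, minute 24 to minute 31.
minute 33 to minute 40 \ B = minute 33 to minute 38, minute 39 to minute 40.
minute 51 to minute 59 \ B = minute 51 to minute 58.

minute 7 to minute 8, minute 13 to minute 21, minute 24 to minute 31, minute 33 to minute 38, minute 39 to minute 40, minute 51 to minute 58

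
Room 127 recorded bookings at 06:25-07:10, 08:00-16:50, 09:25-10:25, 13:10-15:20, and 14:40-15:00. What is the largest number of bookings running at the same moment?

3

At 14:40, 3 of the intervals are simultaneously active.
No point has more.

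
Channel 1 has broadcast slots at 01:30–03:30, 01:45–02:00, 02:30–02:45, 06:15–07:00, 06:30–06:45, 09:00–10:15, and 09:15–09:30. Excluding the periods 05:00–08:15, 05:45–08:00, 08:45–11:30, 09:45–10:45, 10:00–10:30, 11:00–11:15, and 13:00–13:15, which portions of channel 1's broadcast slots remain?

A, merged: 01:30–03:30, 06:15–07:00, 09:00–10:15.
B, merged: 05:00–08:15, 08:45–11:30, 13:00–13:15.
01:30–03:30 is untouched.
06:15–07:00 lies entirely inside B → drops out.
09:00–10:15 lies entirely inside B → drops out.

01:30–03:30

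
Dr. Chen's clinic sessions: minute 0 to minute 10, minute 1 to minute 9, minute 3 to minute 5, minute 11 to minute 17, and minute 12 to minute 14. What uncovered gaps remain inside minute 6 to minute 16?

minute 10 to minute 11

Covered (merged): minute 0 to minute 10, minute 11 to minute 17.
Gaps within minute 6 to minute 16: minute 10 to minute 11.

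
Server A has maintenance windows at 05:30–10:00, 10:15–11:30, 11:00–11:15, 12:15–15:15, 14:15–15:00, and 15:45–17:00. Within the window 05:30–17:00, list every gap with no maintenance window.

10:00-10:15, 11:30-12:15, 15:15-15:45

After merging, the occupied span is 05:30-10:00, 10:15-11:30, 12:15-15:15, 15:45-17:00.
Gaps within 05:30-17:00: 10:00-10:15, 11:30-12:15, 15:15-15:45.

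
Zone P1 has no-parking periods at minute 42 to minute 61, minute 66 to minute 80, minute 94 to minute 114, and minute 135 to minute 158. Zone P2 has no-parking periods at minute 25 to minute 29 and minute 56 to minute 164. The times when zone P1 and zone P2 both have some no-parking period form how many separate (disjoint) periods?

4

A ∩ B = minute 56 to minute 61, minute 66 to minute 80, minute 94 to minute 114, minute 135 to minute 158.
That is 4 disjoint pieces.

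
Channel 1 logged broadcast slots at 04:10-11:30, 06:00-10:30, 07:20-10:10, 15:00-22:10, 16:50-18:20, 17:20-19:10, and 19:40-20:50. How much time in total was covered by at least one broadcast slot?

14 h 30 min

Merged: 04:10–11:30, 15:00–22:10.
Lengths: 7 h 20 min + 7 h 10 min = 14 h 30 min.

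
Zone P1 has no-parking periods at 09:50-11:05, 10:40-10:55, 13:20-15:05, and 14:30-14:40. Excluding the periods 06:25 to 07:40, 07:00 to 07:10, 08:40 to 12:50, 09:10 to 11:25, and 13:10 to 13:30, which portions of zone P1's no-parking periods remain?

13:30–15:05

Merge the first list: 09:50–11:05, 13:20–15:05.
Merge the second list: 06:25–07:40, 08:40–12:50, 13:10–13:30.
09:50–11:05: entirely removed.
13:20–15:05 \ B = 13:30–15:05.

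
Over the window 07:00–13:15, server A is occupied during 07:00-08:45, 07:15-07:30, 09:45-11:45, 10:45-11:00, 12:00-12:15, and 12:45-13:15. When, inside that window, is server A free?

After merging, the occupied span is 07:00–08:45, 09:45–11:45, 12:00–12:15, 12:45–13:15.
Complement within 07:00–13:15: 08:45–09:45, 11:45–12:00, 12:15–12:45.

08:45–09:45, 11:45–12:00, 12:15–12:45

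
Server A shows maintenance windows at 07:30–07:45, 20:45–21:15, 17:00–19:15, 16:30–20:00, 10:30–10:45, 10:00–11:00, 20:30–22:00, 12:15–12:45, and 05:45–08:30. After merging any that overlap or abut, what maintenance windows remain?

Sort by start: 05:45–08:30, 07:30–07:45, 10:00–11:00, 10:30–10:45, 12:15–12:45, 16:30–20:00, 17:00–19:15, 20:30–22:00, 20:45–21:15.
07:30–07:45 overlaps/touches 05:45–08:30 → extend to 05:45–08:30.
10:00–11:00 is disjoint → start new block.
10:30–10:45 overlaps/touches 10:00–11:00 → extend to 10:00–11:00.
12:15–12:45 is disjoint → start new block.
16:30–20:00 is disjoint → start new block.
17:00–19:15 overlaps/touches 16:30–20:00 → extend to 16:30–20:00.
20:30–22:00 is disjoint → start new block.
20:45–21:15 overlaps/touches 20:30–22:00 → extend to 20:30–22:00.

05:45–08:30, 10:00–11:00, 12:15–12:45, 16:30–20:00, 20:30–22:00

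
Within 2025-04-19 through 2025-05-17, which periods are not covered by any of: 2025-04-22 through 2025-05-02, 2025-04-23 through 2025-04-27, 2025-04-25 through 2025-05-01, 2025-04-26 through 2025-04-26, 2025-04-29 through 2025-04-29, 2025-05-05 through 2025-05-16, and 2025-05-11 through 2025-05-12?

Covered (merged): 2025-04-22 through 2025-05-02, 2025-05-05 through 2025-05-16.
Gaps within 2025-04-19 through 2025-05-17: 2025-04-19 through 2025-04-21, 2025-05-03 through 2025-05-04, 2025-05-17 through 2025-05-17.

2025-04-19 through 2025-04-21, 2025-05-03 through 2025-05-04, 2025-05-17 through 2025-05-17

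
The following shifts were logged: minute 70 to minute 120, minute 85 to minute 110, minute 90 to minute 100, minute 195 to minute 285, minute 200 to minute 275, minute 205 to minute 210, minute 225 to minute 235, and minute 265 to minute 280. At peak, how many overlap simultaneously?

3

Walk the sorted start/end points keeping a running depth.
The depth first hits 3 at minute 90.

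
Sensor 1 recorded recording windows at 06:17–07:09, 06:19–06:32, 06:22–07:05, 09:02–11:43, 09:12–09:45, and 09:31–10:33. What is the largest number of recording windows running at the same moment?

3

At 06:22, 3 of the intervals are simultaneously active.
No point has more.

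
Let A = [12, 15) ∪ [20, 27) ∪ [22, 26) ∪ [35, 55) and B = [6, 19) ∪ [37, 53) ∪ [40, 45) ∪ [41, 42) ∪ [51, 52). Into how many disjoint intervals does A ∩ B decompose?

2

First set merges to [12, 15), [20, 27), [35, 55).
Second set merges to [6, 19), [37, 53).
A ∩ B = [12, 15), [37, 53).
That is 2 disjoint pieces.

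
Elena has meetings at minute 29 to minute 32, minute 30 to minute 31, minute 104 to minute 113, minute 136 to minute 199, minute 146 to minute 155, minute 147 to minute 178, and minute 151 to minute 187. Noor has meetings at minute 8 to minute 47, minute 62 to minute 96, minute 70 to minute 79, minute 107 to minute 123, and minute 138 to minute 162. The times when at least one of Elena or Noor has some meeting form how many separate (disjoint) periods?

Merge the first list: minute 29 to minute 32, minute 104 to minute 113, minute 136 to minute 199.
Merge the second list: minute 8 to minute 47, minute 62 to minute 96, minute 107 to minute 123, minute 138 to minute 162.
A ∪ B = minute 8 to minute 47, minute 62 to minute 96, minute 104 to minute 123, minute 136 to minute 199.
That is 4 disjoint pieces.

4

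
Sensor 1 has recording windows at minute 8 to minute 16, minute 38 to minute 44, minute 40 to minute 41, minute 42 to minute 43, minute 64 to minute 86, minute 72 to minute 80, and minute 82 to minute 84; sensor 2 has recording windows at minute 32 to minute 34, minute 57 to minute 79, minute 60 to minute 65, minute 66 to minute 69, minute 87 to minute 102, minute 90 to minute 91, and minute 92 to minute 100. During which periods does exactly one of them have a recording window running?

minute 8 to minute 16, minute 32 to minute 34, minute 38 to minute 44, minute 57 to minute 64, minute 79 to minute 86, minute 87 to minute 102

A, merged: minute 8 to minute 16, minute 38 to minute 44, minute 64 to minute 86.
B, merged: minute 32 to minute 34, minute 57 to minute 79, minute 87 to minute 102.
A \ B = minute 8 to minute 16, minute 38 to minute 44, minute 79 to minute 86.
B \ A = minute 32 to minute 34, minute 57 to minute 64, minute 87 to minute 102.
Union of the two gives the symmetric difference.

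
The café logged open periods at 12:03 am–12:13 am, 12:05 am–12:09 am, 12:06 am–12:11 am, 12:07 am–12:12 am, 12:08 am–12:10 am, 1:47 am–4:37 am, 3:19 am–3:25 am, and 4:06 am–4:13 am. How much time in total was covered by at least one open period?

3 h

Merged: 12:03 am-12:13 am, 1:47 am-4:37 am.
Lengths: 10 min + 2 h 50 min = 3 h.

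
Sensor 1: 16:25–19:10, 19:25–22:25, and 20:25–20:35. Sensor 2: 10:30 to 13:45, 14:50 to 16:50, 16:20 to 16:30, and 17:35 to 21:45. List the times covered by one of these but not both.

A, merged: 16:25-19:10, 19:25-22:25.
B, merged: 10:30-13:45, 14:50-16:50, 17:35-21:45.
A but not B: 16:50-17:35, 21:45-22:25.
B but not A: 10:30-13:45, 14:50-16:25, 19:10-19:25.
Combining gives A △ B.

10:30-13:45, 14:50-16:25, 16:50-17:35, 19:10-19:25, 21:45-22:25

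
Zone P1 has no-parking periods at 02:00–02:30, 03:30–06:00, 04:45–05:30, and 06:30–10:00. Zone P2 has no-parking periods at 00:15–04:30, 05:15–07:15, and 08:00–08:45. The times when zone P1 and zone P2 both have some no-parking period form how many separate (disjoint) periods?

A, merged: 02:00-02:30, 03:30-06:00, 06:30-10:00.
A ∩ B = 02:00-02:30, 03:30-04:30, 05:15-06:00, 06:30-07:15, 08:00-08:45.
That is 5 disjoint pieces.

5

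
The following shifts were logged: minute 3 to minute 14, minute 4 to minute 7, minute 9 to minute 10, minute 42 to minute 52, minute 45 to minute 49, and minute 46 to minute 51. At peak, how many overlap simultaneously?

3

Walk the sorted start/end points keeping a running depth.
The depth first hits 3 at minute 46.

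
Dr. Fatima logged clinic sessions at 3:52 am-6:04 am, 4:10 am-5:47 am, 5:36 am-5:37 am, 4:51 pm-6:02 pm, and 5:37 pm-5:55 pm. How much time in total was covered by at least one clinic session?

Merged: 3:52 am–6:04 am, 4:51 pm–6:02 pm.
Lengths: 2 h 12 min + 1 h 11 min = 3 h 23 min.

3 h 23 min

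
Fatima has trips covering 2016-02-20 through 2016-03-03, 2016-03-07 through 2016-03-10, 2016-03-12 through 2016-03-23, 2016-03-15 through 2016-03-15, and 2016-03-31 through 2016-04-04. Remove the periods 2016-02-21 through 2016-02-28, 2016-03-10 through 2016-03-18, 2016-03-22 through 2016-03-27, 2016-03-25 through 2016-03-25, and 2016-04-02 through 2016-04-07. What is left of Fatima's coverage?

A, merged: 2016-02-20 through 2016-03-03, 2016-03-07 through 2016-03-10, 2016-03-12 through 2016-03-23, 2016-03-31 through 2016-04-04.
B, merged: 2016-02-21 through 2016-02-28, 2016-03-10 through 2016-03-18, 2016-03-22 through 2016-03-27, 2016-04-02 through 2016-04-07.
2016-02-20 through 2016-03-03 minus B → 2016-02-20 through 2016-02-20, 2016-02-29 through 2016-03-03.
2016-03-07 through 2016-03-10 minus B → 2016-03-07 through 2016-03-09.
2016-03-12 through 2016-03-23 minus B → 2016-03-19 through 2016-03-21.
2016-03-31 through 2016-04-04 minus B → 2016-03-31 through 2016-04-01.

2016-02-20 through 2016-02-20, 2016-02-29 through 2016-03-03, 2016-03-07 through 2016-03-09, 2016-03-19 through 2016-03-21, 2016-03-31 through 2016-04-01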